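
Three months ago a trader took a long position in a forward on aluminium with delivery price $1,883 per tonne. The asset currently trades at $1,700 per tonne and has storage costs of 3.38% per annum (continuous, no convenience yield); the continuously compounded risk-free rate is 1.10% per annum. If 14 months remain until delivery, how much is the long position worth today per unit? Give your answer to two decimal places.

Current fair forward for the remaining 14 months: F = S·e^((r + u)·T), (r + u) = 0.0110 + 0.0338 = 0.0448
F = 1700 · e^(0.0448 × 14/12) = 1700 × 1.05365668 = 1791.2164
Value of long forward = (F − K)·e^(−rT) = (1791.2164 − 1883) · e^(−0.0110·14/12)
= -91.7836 × 0.98724866 = -90.61

-$90.61 per tonne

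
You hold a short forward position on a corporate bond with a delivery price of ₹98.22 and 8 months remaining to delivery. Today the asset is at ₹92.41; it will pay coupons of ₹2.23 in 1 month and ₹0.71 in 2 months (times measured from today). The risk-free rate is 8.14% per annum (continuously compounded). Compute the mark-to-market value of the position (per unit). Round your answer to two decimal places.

₹3.54

PV(remaining coupons) I = 2.23·e^(−0.0814·1/12) + 0.71·e^(−0.0814·2/12) = 2.9154
Current forward F = (S − I)·e^(rT) = (92.41 − 2.9154)·e^(0.0814·8/12) = 89.4946 × 1.055766 = 94.4854
Value (long) = (F − K)·e^(−rT) = (94.4854 − 98.22) × 0.947179 = -3.5373
Short position value = −(long value) = ₹3.54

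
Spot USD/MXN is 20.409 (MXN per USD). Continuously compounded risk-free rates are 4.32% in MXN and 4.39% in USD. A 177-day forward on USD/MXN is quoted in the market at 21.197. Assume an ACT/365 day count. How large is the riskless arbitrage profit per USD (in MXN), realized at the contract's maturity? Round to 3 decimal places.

0.795 per USD (in MXN)

Fair forward: F* = S·e^(carry·T), with carry = (r_MXN − r_USD) = 0.0432 − 0.0439 = -0.0007
F* = 20.409 · e^(-0.0007 × 177/365) = 20.409 · e^-0.000339 = 20.409 × 0.999661 = 20.4021
Market 21.197 > fair 20.4021: forward overpriced → cash-and-carry (buy spot, short the forward).
At maturity, profit = |F_mkt − F*| = |21.197 − 20.4021| = 0.795 per USD (in MXN)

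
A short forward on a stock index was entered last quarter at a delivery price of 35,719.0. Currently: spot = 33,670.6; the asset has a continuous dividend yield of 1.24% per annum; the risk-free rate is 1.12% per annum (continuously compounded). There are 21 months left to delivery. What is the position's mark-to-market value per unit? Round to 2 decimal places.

2077.91

Current fair forward for the remaining 21 months: F = S·e^((r − q)·T), (r − q) = 0.0112 − 0.0124 = -0.0012
F = 33670.6 · e^(-0.0012 × 21/12) = 33670.6 × 0.99790220 = 33599.9658
Value of long forward = (F − K)·e^(−rT) = (33599.9658 − 35719.0) · e^(−0.0112·21/12)
= -2119.0342 × 0.98059083 = -2077.91
Short position value = −(long value) = 2077.91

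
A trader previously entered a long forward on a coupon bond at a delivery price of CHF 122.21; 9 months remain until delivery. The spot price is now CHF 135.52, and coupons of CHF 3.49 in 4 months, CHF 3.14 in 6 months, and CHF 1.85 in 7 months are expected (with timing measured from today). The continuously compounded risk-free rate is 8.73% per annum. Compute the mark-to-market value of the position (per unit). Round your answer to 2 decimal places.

CHF 12.90

PV(remaining coupons) I = 3.49·e^(−0.0873·4/12) + 3.14·e^(−0.0873·6/12) + 1.85·e^(−0.0873·7/12) = 8.1539
Current forward F = (S − I)·e^(rT) = (135.52 − 8.1539)·e^(0.0873·9/12) = 127.3661 × 1.067666 = 135.9845
Value (long) = (F − K)·e^(−rT) = (135.9845 − 122.21) × 0.936622 = 12.9015
Value = CHF 12.90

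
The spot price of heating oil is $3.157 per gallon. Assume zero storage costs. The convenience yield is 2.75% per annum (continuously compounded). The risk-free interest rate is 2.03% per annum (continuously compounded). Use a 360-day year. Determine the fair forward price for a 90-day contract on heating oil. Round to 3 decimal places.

Net carry = r + u − y = 0.0203 + 0.0000 − 0.0275 = -0.0072
F = S·e^((r+u−y)T) = 3.157 · e^(-0.0072 × 90/360) = 3.157 · e^-0.001800
= 3.157 × 0.998202 = $3.151 per gallon

$3.151 per gallon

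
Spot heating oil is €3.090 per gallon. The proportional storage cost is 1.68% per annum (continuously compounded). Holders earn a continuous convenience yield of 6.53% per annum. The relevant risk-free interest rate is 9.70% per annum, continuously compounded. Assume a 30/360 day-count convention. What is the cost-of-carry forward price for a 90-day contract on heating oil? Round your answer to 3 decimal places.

Net carry = r + u − y = 0.0970 + 0.0168 − 0.0653 = 0.0485
F = S·e^((r+u−y)T) = 3.090 · e^(0.0485 × 90/360) = 3.090 · e^0.012125
= 3.090 × 1.012199 = €3.128 per gallon

€3.128 per gallon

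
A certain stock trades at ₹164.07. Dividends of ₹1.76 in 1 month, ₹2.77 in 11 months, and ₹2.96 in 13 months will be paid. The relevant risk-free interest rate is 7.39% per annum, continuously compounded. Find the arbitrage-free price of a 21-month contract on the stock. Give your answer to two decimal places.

PV(dividends) I = 1.76·e^(−0.0739·1/12) + 2.77·e^(−0.0739·11/12) + 2.96·e^(−0.0739·13/12)
I = 1.7492 + 2.5886 + 2.7323 = 7.0701
F = (S − I)·e^(rT) = (164.07 − 7.0701) · e^(0.0739·21/12)
= 156.9999 · e^0.129325 = 156.9999 × 1.138060 = ₹178.68

₹178.68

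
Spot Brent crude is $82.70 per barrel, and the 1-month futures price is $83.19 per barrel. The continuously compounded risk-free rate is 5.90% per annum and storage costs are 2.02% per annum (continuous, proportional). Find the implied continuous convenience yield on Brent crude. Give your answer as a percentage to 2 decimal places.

F = S·e^((r+u−y)T) ⇒ (r+u−y) = ln(F/S)/T
ln(83.19/82.70) = 0.005908; /T ⇒ 0.070896
y = r + u − ln(F/S)/T = 0.0590 + 0.0202 − 0.070896 = 0.008304
y = 0.83%

0.83%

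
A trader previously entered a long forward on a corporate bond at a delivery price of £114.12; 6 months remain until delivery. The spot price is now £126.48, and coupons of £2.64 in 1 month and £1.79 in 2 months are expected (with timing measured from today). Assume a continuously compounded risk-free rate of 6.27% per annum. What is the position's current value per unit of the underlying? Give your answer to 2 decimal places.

£11.48

PV(remaining coupons) I = 2.64·e^(−0.0627·1/12) + 1.79·e^(−0.0627·2/12) = 4.3976
Current forward F = (S − I)·e^(rT) = (126.48 − 4.3976)·e^(0.0627·6/12) = 122.0824 × 1.031847 = 125.9704
Value (long) = (F − K)·e^(−rT) = (125.9704 − 114.12) × 0.969136 = 11.4846
Value = £11.48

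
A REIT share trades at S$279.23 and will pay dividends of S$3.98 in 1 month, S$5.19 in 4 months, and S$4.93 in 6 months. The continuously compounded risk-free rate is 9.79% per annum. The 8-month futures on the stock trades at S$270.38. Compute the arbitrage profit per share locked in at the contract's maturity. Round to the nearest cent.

PV(dividends) I = 3.98·e^(−0.0979·1/12) + 5.19·e^(−0.0979·4/12) + 4.93·e^(−0.0979·6/12) = 13.6655
Fair futures F* = (S − I)·e^(rT) = (279.23 − 13.6655)·e^0.065267 = 265.5645 × 1.067444 = 283.4752
Market S$270.38 < fair 283.4752: forward underpriced → reverse cash-and-carry (short the stock, invest proceeds at r, pay the dividends, go long the forward).
Profit at T = |F_mkt − F*| = |270.38 − 283.4752| = S$13.10 per share

S$13.10 per share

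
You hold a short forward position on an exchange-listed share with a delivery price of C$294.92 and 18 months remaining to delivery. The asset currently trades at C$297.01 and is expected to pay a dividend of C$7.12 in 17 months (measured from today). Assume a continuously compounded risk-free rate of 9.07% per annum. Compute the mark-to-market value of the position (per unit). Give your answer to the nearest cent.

PV(remaining dividends) I = 7.12·e^(−0.0907·17/12) = 6.2615
Current forward F = (S − I)·e^(rT) = (297.01 − 6.2615)·e^(0.0907·18/12) = 290.7485 × 1.145739 = 333.1219
Value (long) = (F − K)·e^(−rT) = (333.1219 − 294.92) × 0.872799 = 33.3426
Short position value = −(long value) = -C$33.34

-C$33.34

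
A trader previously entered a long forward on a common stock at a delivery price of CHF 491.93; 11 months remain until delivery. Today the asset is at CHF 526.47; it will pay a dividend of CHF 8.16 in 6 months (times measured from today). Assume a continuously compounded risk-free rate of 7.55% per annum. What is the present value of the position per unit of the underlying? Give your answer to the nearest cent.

PV(remaining dividends) I = 8.16·e^(−0.0755·6/12) = 7.8577
Current forward F = (S − I)·e^(rT) = (526.47 − 7.8577)·e^(0.0755·11/12) = 518.6123 × 1.071659 = 555.7755
Value (long) = (F − K)·e^(−rT) = (555.7755 − 491.93) × 0.933132 = 59.5763
Value = CHF 59.58

CHF 59.58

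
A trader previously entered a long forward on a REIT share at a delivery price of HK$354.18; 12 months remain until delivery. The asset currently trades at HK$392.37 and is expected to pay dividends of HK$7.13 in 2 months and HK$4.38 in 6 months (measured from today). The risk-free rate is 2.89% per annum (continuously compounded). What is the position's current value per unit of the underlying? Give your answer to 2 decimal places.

HK$36.87

PV(remaining dividends) I = 7.13·e^(−0.0289·2/12) + 4.38·e^(−0.0289·6/12) = 11.4129
Current forward F = (S − I)·e^(rT) = (392.37 − 11.4129)·e^(0.0289·12/12) = 380.9571 × 1.029322 = 392.1275
Value (long) = (F − K)·e^(−rT) = (392.1275 − 354.18) × 0.971514 = 36.8665
Value = HK$36.87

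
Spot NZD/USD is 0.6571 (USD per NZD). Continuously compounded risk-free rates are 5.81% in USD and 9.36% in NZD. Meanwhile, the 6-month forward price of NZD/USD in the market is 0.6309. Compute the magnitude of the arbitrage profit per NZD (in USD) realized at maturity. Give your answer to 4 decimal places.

Fair forward: F* = S·e^(carry·T), with carry = (r_USD − r_NZD) = 0.0581 − 0.0936 = -0.0355
F* = 0.6571 · e^(-0.0355 × 6/12) = 0.6571 · e^-0.017750 = 0.6571 × 0.982407 = 0.6455
Market 0.6309 < fair 0.6455: forward underpriced → reverse cash-and-carry (short spot, go long the forward).
At maturity, profit = |F_mkt − F*| = |0.6309 − 0.6455| = 0.0146 per NZD (in USD)

0.0146 per NZD (in USD)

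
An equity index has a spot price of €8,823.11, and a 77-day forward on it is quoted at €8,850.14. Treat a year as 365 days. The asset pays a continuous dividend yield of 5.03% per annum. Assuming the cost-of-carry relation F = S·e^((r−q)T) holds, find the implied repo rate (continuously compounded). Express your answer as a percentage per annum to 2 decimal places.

From F = S·e^((r−q)T): (r − q) = ln(F/S)/T
ln(8850.14/8823.11) = ln(1.003064) = 0.003059
(r − q) = 0.003059 / (77/365) = 0.014500
r = ln(F/S)/T + q = 0.014500 + 0.0503 = 0.064800
r = 6.48%

6.48%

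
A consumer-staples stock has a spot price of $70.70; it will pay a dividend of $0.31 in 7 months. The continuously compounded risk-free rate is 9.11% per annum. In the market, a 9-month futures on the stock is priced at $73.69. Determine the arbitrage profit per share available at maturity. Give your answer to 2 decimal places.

PV(dividends) I = 0.31·e^(−0.0911·7/12) = 0.2940
Fair futures F* = (S − I)·e^(rT) = (70.70 − 0.2940)·e^0.068325 = 70.4060 × 1.070713 = 75.3846
Market $73.69 < fair 75.3846: forward underpriced → reverse cash-and-carry (short the stock, invest proceeds at r, pay the dividends, go long the forward).
Profit at T = |F_mkt − F*| = |73.69 − 75.3846| = $1.69 per share

$1.69 per share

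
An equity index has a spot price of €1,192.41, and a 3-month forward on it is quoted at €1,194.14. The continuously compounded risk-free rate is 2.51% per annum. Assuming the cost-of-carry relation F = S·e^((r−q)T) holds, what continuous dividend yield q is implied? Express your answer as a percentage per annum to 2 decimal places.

From F = S·e^((r−q)T): (r − q) = ln(F/S)/T
ln(1194.14/1192.41) = ln(1.001451) = 0.001450
(r − q) = 0.001450 / (3/12) = 0.005800
q = r − ln(F/S)/T = 0.0251 − 0.005800 = 0.019300
q = 1.93%

1.93%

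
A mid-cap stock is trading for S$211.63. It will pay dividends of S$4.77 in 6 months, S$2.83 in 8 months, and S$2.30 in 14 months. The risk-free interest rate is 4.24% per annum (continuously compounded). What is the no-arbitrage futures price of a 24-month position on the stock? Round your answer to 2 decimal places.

PV(dividends) I = 4.77·e^(−0.0424·6/12) + 2.83·e^(−0.0424·8/12) + 2.30·e^(−0.0424·14/12)
I = 4.6699 + 2.7511 + 2.1890 = 9.6100
F = (S − I)·e^(rT) = (211.63 − 9.6100) · e^(0.0424·24/12)
= 202.0200 · e^0.084800 = 202.0200 × 1.088499 = S$219.90

S$219.90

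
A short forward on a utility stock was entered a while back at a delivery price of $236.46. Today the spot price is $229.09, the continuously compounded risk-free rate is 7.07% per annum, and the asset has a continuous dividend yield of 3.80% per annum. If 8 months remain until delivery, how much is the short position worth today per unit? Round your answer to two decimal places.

$2.21

Current fair forward for the remaining 8 months: F = S·e^((r − q)·T), (r − q) = 0.0707 − 0.0380 = 0.0327
F = 229.09 · e^(0.0327 × 8/12) = 229.09 × 1.022039 = 234.1389
Value of long forward = (F − K)·e^(−rT) = (234.1389 − 236.46) · e^(−0.0707·8/12)
= -2.3211 × 0.953960 = -2.21
Short position value = −(long value) = $2.21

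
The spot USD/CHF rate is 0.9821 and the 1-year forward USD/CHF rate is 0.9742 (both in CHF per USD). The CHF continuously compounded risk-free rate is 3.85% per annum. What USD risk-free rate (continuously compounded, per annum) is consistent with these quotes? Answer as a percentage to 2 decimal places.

4.66%

F = S·e^((r_CHF − r_USD)T) ⇒ r_USD = r_CHF − ln(F/S)/T
ln(0.9742/0.9821) = -0.008077; /(1) = -0.008077
r_USD = 0.0385 + 0.008077 = 0.046577
r_USD = 4.66%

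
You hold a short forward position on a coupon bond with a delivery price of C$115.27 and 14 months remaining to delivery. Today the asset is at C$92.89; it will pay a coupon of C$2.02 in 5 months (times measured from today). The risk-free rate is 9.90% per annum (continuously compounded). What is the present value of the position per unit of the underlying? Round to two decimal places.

PV(remaining coupons) I = 2.02·e^(−0.0990·5/12) = 1.9384
Current forward F = (S − I)·e^(rT) = (92.89 − 1.9384)·e^(0.0990·14/12) = 90.9516 × 1.122435 = 102.0873
Value (long) = (F − K)·e^(−rT) = (102.0873 − 115.27) × 0.890921 = -11.7447
Short position value = −(long value) = C$11.74

C$11.74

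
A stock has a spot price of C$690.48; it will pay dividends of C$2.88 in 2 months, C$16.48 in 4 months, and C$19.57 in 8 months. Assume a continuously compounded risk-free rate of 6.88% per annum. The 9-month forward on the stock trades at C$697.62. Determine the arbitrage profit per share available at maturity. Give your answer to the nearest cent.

C$10.22 per share

PV(dividends) I = 2.88·e^(−0.0688·2/12) + 16.48·e^(−0.0688·4/12) + 19.57·e^(−0.0688·8/12) = 37.6462
Fair forward F* = (S − I)·e^(rT) = (690.48 − 37.6462)·e^0.051600 = 652.8338 × 1.052954 = 687.4040
Market C$697.62 > fair 687.4040: forward overpriced → cash-and-carry (borrow at r, buy the stock and collect the dividends, short the forward).
Profit at T = |F_mkt − F*| = |697.62 − 687.4040| = C$10.22 per share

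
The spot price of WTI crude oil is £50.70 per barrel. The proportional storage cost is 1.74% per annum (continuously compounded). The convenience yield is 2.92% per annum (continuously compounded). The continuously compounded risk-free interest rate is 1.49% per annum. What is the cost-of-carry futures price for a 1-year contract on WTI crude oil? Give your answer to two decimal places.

£50.86 per barrel

Net carry = r + u − y = 0.0149 + 0.0174 − 0.0292 = 0.0031
F = S·e^((r+u−y)T) = 50.70 · e^(0.0031 × 1) = 50.70 · e^0.003100
= 50.70 × 1.003105 = £50.86 per barrel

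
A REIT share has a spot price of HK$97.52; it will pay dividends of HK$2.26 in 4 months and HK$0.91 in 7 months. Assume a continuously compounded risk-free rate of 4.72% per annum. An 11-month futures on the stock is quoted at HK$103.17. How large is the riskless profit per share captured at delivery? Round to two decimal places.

PV(dividends) I = 2.26·e^(−0.0472·4/12) + 0.91·e^(−0.0472·7/12) = 3.1100
Fair futures F* = (S − I)·e^(rT) = (97.52 − 3.1100)·e^0.043267 = 94.4100 × 1.044217 = 98.5845
Market HK$103.17 > fair 98.5845: forward overpriced → cash-and-carry (borrow at r, buy the stock and collect the dividends, short the forward).
Profit at T = |F_mkt − F*| = |103.17 − 98.5845| = HK$4.59 per share

HK$4.59 per share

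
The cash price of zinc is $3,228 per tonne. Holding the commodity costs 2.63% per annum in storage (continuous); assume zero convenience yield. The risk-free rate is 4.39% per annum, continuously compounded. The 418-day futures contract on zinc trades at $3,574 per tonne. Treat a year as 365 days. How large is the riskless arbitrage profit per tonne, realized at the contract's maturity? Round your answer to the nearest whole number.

$76 per tonne

Fair futures: F* = S·e^(carry·T), with carry = (r + u) = 0.0439 + 0.0263 = 0.0702
F* = 3228 · e^(0.0702 × 418/365) = 3228 · e^0.080393 = 3228 × 1.083713 = $3498.2256
Market $3574 > fair $3498.2256: forward overpriced → cash-and-carry (buy spot, short the forward).
At maturity, profit = |F_mkt − F*| = |3574 − 3498.2256| = $76 per tonne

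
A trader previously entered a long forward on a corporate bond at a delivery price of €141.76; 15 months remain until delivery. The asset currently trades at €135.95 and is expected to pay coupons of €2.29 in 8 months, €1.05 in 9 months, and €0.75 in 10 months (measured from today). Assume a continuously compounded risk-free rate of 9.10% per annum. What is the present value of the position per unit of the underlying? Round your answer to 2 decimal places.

PV(remaining coupons) I = 2.29·e^(−0.0910·8/12) + 1.05·e^(−0.0910·9/12) + 0.75·e^(−0.0910·10/12) = 3.8312
Current forward F = (S − I)·e^(rT) = (135.95 − 3.8312)·e^(0.0910·15/12) = 132.1188 × 1.120472 = 148.0354
Value (long) = (F − K)·e^(−rT) = (148.0354 − 141.76) × 0.892481 = 5.6007
Value = €5.60

€5.60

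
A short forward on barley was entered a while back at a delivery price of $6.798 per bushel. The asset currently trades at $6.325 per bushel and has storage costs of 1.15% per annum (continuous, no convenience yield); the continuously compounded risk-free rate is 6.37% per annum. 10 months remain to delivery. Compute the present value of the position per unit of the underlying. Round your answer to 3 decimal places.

$0.061 per bushel

Current fair forward for the remaining 10 months: F = S·e^((r + u)·T), (r + u) = 0.0637 + 0.0115 = 0.0752
F = 6.325 · e^(0.0752 × 10/12) = 6.325 × 1.064672 = 6.7341
Value of long forward = (F − K)·e^(−rT) = (6.7341 − 6.798) · e^(−0.0637·10/12)
= -0.0639 × 0.948301 = -0.061
Short position value = −(long value) = $0.061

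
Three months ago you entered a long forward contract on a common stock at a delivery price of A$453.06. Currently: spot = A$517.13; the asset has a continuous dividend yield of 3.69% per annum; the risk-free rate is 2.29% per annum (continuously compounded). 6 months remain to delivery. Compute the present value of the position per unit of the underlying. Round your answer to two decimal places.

Current fair forward for the remaining 6 months: F = S·e^((r − q)·T), (r − q) = 0.0229 − 0.0369 = -0.0140
F = 517.13 · e^(-0.0140 × 6/12) = 517.13 × 0.993024 = 513.5225
Value of long forward = (F − K)·e^(−rT) = (513.5225 − 453.06) · e^(−0.0229·6/12)
= 60.4625 × 0.988615 = 59.77

A$59.77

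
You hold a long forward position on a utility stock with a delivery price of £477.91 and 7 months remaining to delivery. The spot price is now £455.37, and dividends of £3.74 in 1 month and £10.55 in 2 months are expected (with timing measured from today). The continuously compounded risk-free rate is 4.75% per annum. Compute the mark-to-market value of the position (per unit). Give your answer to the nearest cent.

-£23.67

PV(remaining dividends) I = 3.74·e^(−0.0475·1/12) + 10.55·e^(−0.0475·2/12) = 14.1920
Current forward F = (S − I)·e^(rT) = (455.37 − 14.1920)·e^(0.0475·7/12) = 441.1780 × 1.028096 = 453.5733
Value (long) = (F − K)·e^(−rT) = (453.5733 − 477.91) × 0.972672 = -23.6716
Value = -£23.67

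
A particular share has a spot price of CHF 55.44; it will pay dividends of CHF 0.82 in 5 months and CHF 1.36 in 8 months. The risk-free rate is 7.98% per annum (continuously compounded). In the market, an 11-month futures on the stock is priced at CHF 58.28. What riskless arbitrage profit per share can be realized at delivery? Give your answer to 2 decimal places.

PV(dividends) I = 0.82·e^(−0.0798·5/12) + 1.36·e^(−0.0798·8/12) = 2.0827
Fair futures F* = (S − I)·e^(rT) = (55.44 − 2.0827)·e^0.073150 = 53.3573 × 1.075892 = 57.4067
Market CHF 58.28 > fair 57.4067: forward overpriced → cash-and-carry (borrow at r, buy the stock and collect the dividends, short the forward).
Profit at T = |F_mkt − F*| = |58.28 − 57.4067| = CHF 0.87 per share

CHF 0.87 per share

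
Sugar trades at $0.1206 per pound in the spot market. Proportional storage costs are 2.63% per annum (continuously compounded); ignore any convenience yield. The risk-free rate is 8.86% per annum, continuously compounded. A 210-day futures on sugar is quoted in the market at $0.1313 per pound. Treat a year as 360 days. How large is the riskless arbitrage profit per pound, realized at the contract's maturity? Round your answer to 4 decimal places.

$0.0023 per pound

Fair futures: F* = S·e^(carry·T), with carry = (r + u) = 0.0886 + 0.0263 = 0.1149
F* = 0.1206 · e^(0.1149 × 210/360) = 0.1206 · e^0.067025 = 0.1206 × 1.069322 = $0.1290
Market $0.1313 > fair $0.1290: forward overpriced → cash-and-carry (buy spot, short the forward).
At maturity, profit = |F_mkt − F*| = |0.1313 − 0.1290| = $0.0023 per pound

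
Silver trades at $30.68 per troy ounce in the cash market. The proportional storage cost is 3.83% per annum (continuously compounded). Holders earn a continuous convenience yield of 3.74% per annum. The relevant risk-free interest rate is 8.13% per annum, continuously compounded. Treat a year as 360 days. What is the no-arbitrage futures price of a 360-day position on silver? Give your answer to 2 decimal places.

Net carry = r + u − y = 0.0813 + 0.0383 − 0.0374 = 0.0822
F = S·e^((r+u−y)T) = 30.68 · e^(0.0822 × 360/360) = 30.68 · e^0.082200
= 30.68 × 1.085673 = $33.31 per troy ounce

$33.31 per troy ounce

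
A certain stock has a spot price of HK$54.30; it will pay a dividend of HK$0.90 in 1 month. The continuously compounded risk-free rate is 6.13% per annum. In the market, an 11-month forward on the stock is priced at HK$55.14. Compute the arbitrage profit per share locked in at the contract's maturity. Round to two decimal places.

PV(dividends) I = 0.90·e^(−0.0613·1/12) = 0.8954
Fair forward F* = (S − I)·e^(rT) = (54.30 − 0.8954)·e^0.056192 = 53.4046 × 1.057801 = 56.4914
Market HK$55.14 < fair 56.4914: forward underpriced → reverse cash-and-carry (short the stock, invest proceeds at r, pay the dividends, go long the forward).
Profit at T = |F_mkt − F*| = |55.14 − 56.4914| = HK$1.35 per share

HK$1.35 per share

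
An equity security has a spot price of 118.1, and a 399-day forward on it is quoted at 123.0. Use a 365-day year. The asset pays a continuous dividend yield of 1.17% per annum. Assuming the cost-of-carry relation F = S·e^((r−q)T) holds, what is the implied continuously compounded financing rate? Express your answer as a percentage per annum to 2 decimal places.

4.89%

From F = S·e^((r−q)T): (r − q) = ln(F/S)/T
ln(123.0/118.1) = ln(1.041490) = 0.040652
(r − q) = 0.040652 / (399/365) = 0.037188
r = ln(F/S)/T + q = 0.037188 + 0.0117 = 0.048888
r = 4.89%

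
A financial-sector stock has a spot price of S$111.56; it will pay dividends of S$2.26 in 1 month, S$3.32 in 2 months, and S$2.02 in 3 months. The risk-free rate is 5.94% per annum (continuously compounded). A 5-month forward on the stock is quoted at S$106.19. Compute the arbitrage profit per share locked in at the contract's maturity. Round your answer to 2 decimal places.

PV(dividends) I = 2.26·e^(−0.0594·1/12) + 3.32·e^(−0.0594·2/12) + 2.02·e^(−0.0594·3/12) = 7.5264
Fair forward F* = (S − I)·e^(rT) = (111.56 − 7.5264)·e^0.024750 = 104.0336 × 1.025059 = 106.6406
Market S$106.19 < fair 106.6406: forward underpriced → reverse cash-and-carry (short the stock, invest proceeds at r, pay the dividends, go long the forward).
Profit at T = |F_mkt − F*| = |106.19 − 106.6406| = S$0.45 per share

S$0.45 per share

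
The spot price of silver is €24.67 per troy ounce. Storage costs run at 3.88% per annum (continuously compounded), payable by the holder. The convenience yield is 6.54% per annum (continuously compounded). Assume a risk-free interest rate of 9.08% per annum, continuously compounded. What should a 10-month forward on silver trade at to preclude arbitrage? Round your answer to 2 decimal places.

Net carry = r + u − y = 0.0908 + 0.0388 − 0.0654 = 0.0642
F = S·e^((r+u−y)T) = 24.67 · e^(0.0642 × 10/12) = 24.67 · e^0.053500
= 24.67 × 1.054957 = €26.03 per troy ounce

€26.03 per troy ounce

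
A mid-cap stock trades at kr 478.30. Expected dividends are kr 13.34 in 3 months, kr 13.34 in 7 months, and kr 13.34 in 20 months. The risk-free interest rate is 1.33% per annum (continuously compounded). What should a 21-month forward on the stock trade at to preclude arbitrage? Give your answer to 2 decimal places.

PV(dividends) I = 13.34·e^(−0.0133·3/12) + 13.34·e^(−0.0133·7/12) + 13.34·e^(−0.0133·20/12)
I = 13.2957 + 13.2369 + 13.0475 = 39.5801
F = (S − I)·e^(rT) = (478.30 − 39.5801) · e^(0.0133·21/12)
= 438.7199 · e^0.023275 = 438.7199 × 1.023548 = kr 449.05

kr 449.05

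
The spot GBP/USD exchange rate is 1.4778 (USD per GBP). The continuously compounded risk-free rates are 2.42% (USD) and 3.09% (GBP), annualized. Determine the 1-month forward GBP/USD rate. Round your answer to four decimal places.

F = S·e^((r_USD − r_GBP)T) = 1.4778 · e^((0.0242 − 0.0309) × 1/12)
= 1.4778 · e^-0.000558 = 1.4778 × 0.999442
F = 1.4770 USD per GBP

1.4770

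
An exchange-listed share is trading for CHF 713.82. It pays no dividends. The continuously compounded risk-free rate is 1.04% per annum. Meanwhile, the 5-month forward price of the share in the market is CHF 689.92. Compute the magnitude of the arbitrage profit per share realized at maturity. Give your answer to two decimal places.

Fair forward: F* = S·e^(carry·T), with carry = r = 0.0104
F* = 713.82 · e^(0.0104 × 5/12) = 713.82 · e^0.004333 = 713.82 × 1.004342 = CHF 716.9194
Market CHF 689.92 < fair CHF 716.9194: forward underpriced → reverse cash-and-carry (short spot, go long the forward).
At maturity, profit = |F_mkt − F*| = |689.92 − 716.9194| = CHF 27.00 per share

CHF 27.00 per share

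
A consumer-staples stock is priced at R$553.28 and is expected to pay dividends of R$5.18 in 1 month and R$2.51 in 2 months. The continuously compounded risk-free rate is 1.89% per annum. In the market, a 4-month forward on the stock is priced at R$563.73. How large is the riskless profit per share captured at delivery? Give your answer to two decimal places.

R$14.68 per share

PV(dividends) I = 5.18·e^(−0.0189·1/12) + 2.51·e^(−0.0189·2/12) = 7.6740
Fair forward F* = (S − I)·e^(rT) = (553.28 − 7.6740)·e^0.006300 = 545.6060 × 1.006320 = 549.0542
Market R$563.73 > fair 549.0542: forward overpriced → cash-and-carry (borrow at r, buy the stock and collect the dividends, short the forward).
Profit at T = |F_mkt − F*| = |563.73 − 549.0542| = R$14.68 per share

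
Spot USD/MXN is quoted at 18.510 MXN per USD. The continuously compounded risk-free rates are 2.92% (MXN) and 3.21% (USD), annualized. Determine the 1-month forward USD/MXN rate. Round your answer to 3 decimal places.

F = S·e^((r_MXN − r_USD)T) = 18.510 · e^((0.0292 − 0.0321) × 1/12)
= 18.510 · e^-0.000242 = 18.510 × 0.999758
F = 18.506 MXN per USD

18.506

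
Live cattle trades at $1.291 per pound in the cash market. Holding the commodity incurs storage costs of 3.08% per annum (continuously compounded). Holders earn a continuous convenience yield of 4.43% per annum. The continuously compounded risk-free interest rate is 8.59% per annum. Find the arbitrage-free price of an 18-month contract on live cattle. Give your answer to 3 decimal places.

Net carry = r + u − y = 0.0859 + 0.0308 − 0.0443 = 0.0724
F = S·e^((r+u−y)T) = 1.291 · e^(0.0724 × 18/12) = 1.291 · e^0.108600
= 1.291 × 1.114716 = $1.439 per pound

$1.439 per pound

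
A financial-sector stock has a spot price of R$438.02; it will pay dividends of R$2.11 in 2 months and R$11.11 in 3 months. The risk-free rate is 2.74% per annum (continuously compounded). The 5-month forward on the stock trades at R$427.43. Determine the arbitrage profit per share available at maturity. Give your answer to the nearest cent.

R$2.33 per share

PV(dividends) I = 2.11·e^(−0.0274·2/12) + 11.11·e^(−0.0274·3/12) = 13.1345
Fair forward F* = (S − I)·e^(rT) = (438.02 − 13.1345)·e^0.011417 = 424.8855 × 1.011482 = 429.7640
Market R$427.43 < fair 429.7640: forward underpriced → reverse cash-and-carry (short the stock, invest proceeds at r, pay the dividends, go long the forward).
Profit at T = |F_mkt − F*| = |427.43 − 429.7640| = R$2.33 per share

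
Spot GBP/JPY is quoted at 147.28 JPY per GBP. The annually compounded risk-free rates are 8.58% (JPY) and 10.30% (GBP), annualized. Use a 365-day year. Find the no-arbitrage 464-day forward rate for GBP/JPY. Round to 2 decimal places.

By covered interest parity, F = S · (1+r_JPY)^T / (1+r_GBP)^T
= 147.28 × 1.110315 / 1.132722 = 147.28 × 0.980218
F = 144.37 JPY per GBP

144.37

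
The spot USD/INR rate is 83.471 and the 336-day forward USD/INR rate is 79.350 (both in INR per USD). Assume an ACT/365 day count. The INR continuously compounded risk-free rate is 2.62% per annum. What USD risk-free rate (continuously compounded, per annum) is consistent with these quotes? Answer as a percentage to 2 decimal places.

8.12%

F = S·e^((r_INR − r_USD)T) ⇒ r_USD = r_INR − ln(F/S)/T
ln(79.350/83.471) = -0.050631; /(336/365) = -0.055001
r_USD = 0.0262 + 0.055001 = 0.081201
r_USD = 8.12%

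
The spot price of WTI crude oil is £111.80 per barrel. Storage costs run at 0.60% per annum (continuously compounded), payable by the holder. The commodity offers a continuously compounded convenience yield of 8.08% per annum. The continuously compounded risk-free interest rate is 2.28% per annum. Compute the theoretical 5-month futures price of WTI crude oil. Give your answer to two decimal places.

£109.40 per barrel

Net carry = r + u − y = 0.0228 + 0.0060 − 0.0808 = -0.0520
F = S·e^((r+u−y)T) = 111.80 · e^(-0.0520 × 5/12) = 111.80 · e^-0.021667
= 111.80 × 0.978566 = £109.40 per barrel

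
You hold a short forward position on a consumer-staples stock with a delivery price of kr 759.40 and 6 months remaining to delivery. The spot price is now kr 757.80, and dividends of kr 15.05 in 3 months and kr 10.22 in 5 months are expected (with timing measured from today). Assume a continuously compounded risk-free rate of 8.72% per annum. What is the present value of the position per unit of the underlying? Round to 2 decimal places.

-kr 6.22

PV(remaining dividends) I = 15.05·e^(−0.0872·3/12) + 10.22·e^(−0.0872·5/12) = 24.5808
Current forward F = (S − I)·e^(rT) = (757.80 − 24.5808)·e^(0.0872·6/12) = 733.2192 × 1.044564 = 765.8944
Value (long) = (F − K)·e^(−rT) = (765.8944 − 759.40) × 0.957337 = 6.2173
Short position value = −(long value) = -kr 6.22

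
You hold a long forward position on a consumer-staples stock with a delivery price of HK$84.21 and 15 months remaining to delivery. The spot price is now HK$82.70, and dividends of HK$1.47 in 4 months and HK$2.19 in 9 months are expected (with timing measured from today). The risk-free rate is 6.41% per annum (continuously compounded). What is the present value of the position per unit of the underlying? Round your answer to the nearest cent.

PV(remaining dividends) I = 1.47·e^(−0.0641·4/12) + 2.19·e^(−0.0641·9/12) = 3.5261
Current forward F = (S − I)·e^(rT) = (82.70 − 3.5261)·e^(0.0641·15/12) = 79.1739 × 1.083422 = 85.7787
Value (long) = (F − K)·e^(−rT) = (85.7787 − 84.21) × 0.923001 = 1.4479
Value = HK$1.45

HK$1.45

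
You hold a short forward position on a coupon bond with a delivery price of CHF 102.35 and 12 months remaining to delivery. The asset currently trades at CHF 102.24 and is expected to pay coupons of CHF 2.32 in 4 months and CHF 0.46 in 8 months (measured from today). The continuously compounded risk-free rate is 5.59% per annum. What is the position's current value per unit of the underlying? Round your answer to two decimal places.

-CHF 2.73

PV(remaining coupons) I = 2.32·e^(−0.0559·4/12) + 0.46·e^(−0.0559·8/12) = 2.7203
Current forward F = (S − I)·e^(rT) = (102.24 − 2.7203)·e^(0.0559·12/12) = 99.5197 × 1.057492 = 105.2413
Value (long) = (F − K)·e^(−rT) = (105.2413 − 102.35) × 0.945634 = 2.7341
Short position value = −(long value) = -CHF 2.73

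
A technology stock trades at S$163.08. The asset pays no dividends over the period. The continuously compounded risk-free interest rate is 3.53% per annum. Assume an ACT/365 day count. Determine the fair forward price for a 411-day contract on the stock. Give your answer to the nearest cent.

S$169.69

F = S·e^(rT) = 163.08 · e^(0.0353 × 411/365)
= 163.08 · e^0.039749 = 163.08 × 1.040550
F = S$169.69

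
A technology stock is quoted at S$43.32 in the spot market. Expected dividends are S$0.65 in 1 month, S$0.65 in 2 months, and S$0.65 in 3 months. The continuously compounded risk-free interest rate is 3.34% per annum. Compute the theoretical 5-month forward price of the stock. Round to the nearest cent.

PV(dividends) I = 0.65·e^(−0.0334·1/12) + 0.65·e^(−0.0334·2/12) + 0.65·e^(−0.0334·3/12)
I = 0.6482 + 0.6464 + 0.6446 = 1.9392
F = (S − I)·e^(rT) = (43.32 − 1.9392) · e^(0.0334·5/12)
= 41.3808 · e^0.013917 = 41.3808 × 1.014014 = S$41.96

S$41.96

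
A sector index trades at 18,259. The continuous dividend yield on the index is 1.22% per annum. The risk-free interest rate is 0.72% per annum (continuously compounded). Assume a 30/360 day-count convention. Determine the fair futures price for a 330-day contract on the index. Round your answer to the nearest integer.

18,176

F = S·e^((r − q)T) = 18259 · e^((0.0072 − 0.0122) × 330/360)
= 18259 · e^-0.004583 = 18259 × 0.995427
F = 18,176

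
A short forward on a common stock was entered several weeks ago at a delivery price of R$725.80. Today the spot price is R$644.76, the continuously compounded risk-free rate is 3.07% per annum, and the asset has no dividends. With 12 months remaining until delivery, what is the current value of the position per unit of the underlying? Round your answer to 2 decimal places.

Current fair forward for the remaining 12 months: F = S·e^(r·T), r = 0.0307
F = 644.76 · e^(0.0307 × 12/12) = 644.76 × 1.031176 = 664.8610
Value of long forward = (F − K)·e^(−rT) = (664.8610 − 725.80) · e^(−0.0307·12/12)
= -60.9390 × 0.969766 = -59.10
Short position value = −(long value) = R$59.10

R$59.10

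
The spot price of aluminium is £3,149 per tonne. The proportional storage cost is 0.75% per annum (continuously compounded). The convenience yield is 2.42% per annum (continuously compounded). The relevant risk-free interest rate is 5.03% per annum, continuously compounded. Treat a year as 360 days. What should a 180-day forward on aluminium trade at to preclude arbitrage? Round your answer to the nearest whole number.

£3,202 per tonne

Net carry = r + u − y = 0.0503 + 0.0075 − 0.0242 = 0.0336
F = S·e^((r+u−y)T) = 3149 · e^(0.0336 × 180/360) = 3149 · e^0.016800
= 3149 × 1.016942 = £3,202 per tonne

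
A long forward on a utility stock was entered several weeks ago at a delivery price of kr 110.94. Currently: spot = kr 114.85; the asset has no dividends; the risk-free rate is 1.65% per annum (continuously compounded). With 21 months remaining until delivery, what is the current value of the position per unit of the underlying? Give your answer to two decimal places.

Current fair forward for the remaining 21 months: F = S·e^(r·T), r = 0.0165
F = 114.85 · e^(0.0165 × 21/12) = 114.85 × 1.029296 = 118.2146
Value of long forward = (F − K)·e^(−rT) = (118.2146 − 110.94) · e^(−0.0165·21/12)
= 7.2746 × 0.971538 = 7.07

kr 7.07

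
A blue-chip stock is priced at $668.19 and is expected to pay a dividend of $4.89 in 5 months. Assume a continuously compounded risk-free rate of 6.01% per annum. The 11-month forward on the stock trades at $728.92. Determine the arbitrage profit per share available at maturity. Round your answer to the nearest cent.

PV(dividends) I = 4.89·e^(−0.0601·5/12) = 4.7691
Fair forward F* = (S − I)·e^(rT) = (668.19 − 4.7691)·e^0.055092 = 663.4209 × 1.056638 = 700.9957
Market $728.92 > fair 700.9957: forward overpriced → cash-and-carry (borrow at r, buy the stock and collect the dividends, short the forward).
Profit at T = |F_mkt − F*| = |728.92 − 700.9957| = $27.92 per share

$27.92 per share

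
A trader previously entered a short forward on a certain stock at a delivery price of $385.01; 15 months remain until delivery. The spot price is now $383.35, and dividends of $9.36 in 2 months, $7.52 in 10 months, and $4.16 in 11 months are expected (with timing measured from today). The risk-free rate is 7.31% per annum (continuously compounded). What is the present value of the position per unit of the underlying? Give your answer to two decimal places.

-$11.75

PV(remaining dividends) I = 9.36·e^(−0.0731·2/12) + 7.52·e^(−0.0731·10/12) + 4.16·e^(−0.0731·11/12) = 20.2126
Current forward F = (S − I)·e^(rT) = (383.35 − 20.2126)·e^(0.0731·15/12) = 363.1374 × 1.095680 = 397.8824
Value (long) = (F − K)·e^(−rT) = (397.8824 − 385.01) × 0.912675 = 11.7483
Short position value = −(long value) = -$11.75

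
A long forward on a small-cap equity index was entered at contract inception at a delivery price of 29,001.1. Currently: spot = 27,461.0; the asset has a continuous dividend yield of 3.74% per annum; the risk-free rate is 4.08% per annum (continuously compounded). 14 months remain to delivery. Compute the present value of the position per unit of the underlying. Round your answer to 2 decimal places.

-1364.44

Current fair forward for the remaining 14 months: F = S·e^((r − q)·T), (r − q) = 0.0408 − 0.0374 = 0.0034
F = 27461.0 · e^(0.0034 × 14/12) = 27461.0 × 1.00397454 = 27570.1448
Value of long forward = (F − K)·e^(−rT) = (27570.1448 − 29001.1) · e^(−0.0408·14/12)
= -1430.9552 × 0.95351512 = -1364.44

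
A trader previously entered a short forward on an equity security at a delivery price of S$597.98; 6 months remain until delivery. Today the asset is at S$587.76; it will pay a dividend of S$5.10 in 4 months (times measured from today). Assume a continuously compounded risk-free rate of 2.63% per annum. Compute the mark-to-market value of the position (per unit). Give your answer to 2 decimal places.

PV(remaining dividends) I = 5.10·e^(−0.0263·4/12) = 5.0555
Current forward F = (S − I)·e^(rT) = (587.76 − 5.0555)·e^(0.0263·6/12) = 582.7045 × 1.013237 = 590.4178
Value (long) = (F − K)·e^(−rT) = (590.4178 − 597.98) × 0.986936 = -7.4634
Short position value = −(long value) = S$7.46

S$7.46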